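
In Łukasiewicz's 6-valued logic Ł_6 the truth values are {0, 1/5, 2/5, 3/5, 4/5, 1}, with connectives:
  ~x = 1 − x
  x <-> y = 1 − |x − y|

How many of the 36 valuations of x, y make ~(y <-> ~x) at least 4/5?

6

value 1: 2 assignments (counts)
value 4/5: 4 assignments (counts)
value 3/5: 6 assignments
value 2/5: 8 assignments
value 1/5: 10 assignments
value 0: 6 assignments
So 6 of the 36 assignments meet the threshold.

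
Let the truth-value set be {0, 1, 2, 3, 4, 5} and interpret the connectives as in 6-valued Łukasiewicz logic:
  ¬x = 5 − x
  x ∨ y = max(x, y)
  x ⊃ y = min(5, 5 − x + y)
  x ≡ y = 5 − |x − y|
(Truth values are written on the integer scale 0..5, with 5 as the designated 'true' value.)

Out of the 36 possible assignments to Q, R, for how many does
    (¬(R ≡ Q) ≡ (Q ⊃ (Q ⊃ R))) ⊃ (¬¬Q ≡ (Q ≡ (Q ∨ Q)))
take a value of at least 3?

value 5: 25 assignments (counts)
value 4: 5 assignments (counts)
value 3: 2 assignments (counts)
value 2: 2 assignments
value 1: 1 assignment
value 0: 1 assignment
So 32 of the 36 assignments meet the threshold.

32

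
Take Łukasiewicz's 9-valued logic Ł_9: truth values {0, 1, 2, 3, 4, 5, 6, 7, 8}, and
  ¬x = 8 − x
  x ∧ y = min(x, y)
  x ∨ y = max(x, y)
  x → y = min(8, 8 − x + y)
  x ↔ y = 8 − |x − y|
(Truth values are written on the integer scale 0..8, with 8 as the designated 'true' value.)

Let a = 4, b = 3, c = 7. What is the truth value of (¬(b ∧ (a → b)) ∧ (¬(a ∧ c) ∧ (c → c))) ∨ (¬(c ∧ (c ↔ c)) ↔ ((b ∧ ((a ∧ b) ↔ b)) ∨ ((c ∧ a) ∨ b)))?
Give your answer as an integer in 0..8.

5

a → b = 4 → 3 = 7
b ∧ (a → b) = 3 ∧ 7 = 3
¬(b ∧ (a → b)) = ¬3 = 5
a ∧ c = 4 ∧ 7 = 4
¬(a ∧ c) = ¬4 = 4
c → c = 7 → 7 = 8
¬(a ∧ c) ∧ (c → c) = 4 ∧ 8 = 4
¬(b ∧ (a → b)) ∧ (¬(a ∧ c) ∧ (c → c)) = 5 ∧ 4 = 4
c ↔ c = 7 ↔ 7 = 8
c ∧ (c ↔ c) = 7 ∧ 8 = 7
¬(c ∧ (c ↔ c)) = ¬7 = 1
a ∧ b = 4 ∧ 3 = 3
(a ∧ b) ↔ b = 3 ↔ 3 = 8
b ∧ ((a ∧ b) ↔ b) = 3 ∧ 8 = 3
c ∧ a = 7 ∧ 4 = 4
(c ∧ a) ∨ b = 4 ∨ 3 = 4
(b ∧ ((a ∧ b) ↔ b)) ∨ ((c ∧ a) ∨ b) = 3 ∨ 4 = 4
¬(c ∧ (c ↔ c)) ↔ ((b ∧ ((a ∧ b) ↔ b)) ∨ ((c ∧ a) ∨ b)) = 1 ↔ 4 = 5
(¬(b ∧ (a → b)) ∧ (¬(a ∧ c) ∧ (c → c))) ∨ (¬(c ∧ (c ↔ c)) ↔ ((b ∧ ((a ∧ b) ↔ b)) ∨ ((c ∧ a) ∨ b))) = 4 ∨ 5 = 5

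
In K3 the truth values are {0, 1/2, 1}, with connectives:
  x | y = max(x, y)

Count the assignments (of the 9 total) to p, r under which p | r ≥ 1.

p = 0, r = 0 ↦ 0  <
p = 0, r = 1/2 ↦ 1/2  <
p = 0, r = 1 ↦ 1  ≥
p = 1/2, r = 0 ↦ 1/2  <
p = 1/2, r = 1/2 ↦ 1/2  <
p = 1/2, r = 1 ↦ 1  ≥
p = 1, r = 0 ↦ 1  ≥
p = 1, r = 1/2 ↦ 1  ≥
p = 1, r = 1 ↦ 1  ≥
So 5 of the 9 assignments meet the threshold.

5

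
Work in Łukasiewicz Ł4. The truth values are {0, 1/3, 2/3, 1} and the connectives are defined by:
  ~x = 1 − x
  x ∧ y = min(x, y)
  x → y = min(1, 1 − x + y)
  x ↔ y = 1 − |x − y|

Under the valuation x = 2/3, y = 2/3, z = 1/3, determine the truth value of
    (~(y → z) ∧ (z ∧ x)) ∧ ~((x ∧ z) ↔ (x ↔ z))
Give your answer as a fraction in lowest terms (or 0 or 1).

1/3

y → z = 2/3 → 1/3 = 2/3
~(y → z) = ~2/3 = 1/3
z ∧ x = 1/3 ∧ 2/3 = 1/3
~(y → z) ∧ (z ∧ x) = 1/3 ∧ 1/3 = 1/3
x ∧ z = 2/3 ∧ 1/3 = 1/3
x ↔ z = 2/3 ↔ 1/3 = 2/3
(x ∧ z) ↔ (x ↔ z) = 1/3 ↔ 2/3 = 2/3
~((x ∧ z) ↔ (x ↔ z)) = ~2/3 = 1/3
(~(y → z) ∧ (z ∧ x)) ∧ ~((x ∧ z) ↔ (x ↔ z)) = 1/3 ∧ 1/3 = 1/3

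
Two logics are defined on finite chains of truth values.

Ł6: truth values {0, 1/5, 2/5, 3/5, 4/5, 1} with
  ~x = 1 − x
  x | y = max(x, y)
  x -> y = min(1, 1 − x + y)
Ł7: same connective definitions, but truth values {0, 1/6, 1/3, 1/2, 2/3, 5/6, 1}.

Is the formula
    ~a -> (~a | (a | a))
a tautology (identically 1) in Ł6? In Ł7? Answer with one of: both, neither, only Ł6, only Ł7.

both

In Ł6: every assignment gives 1 — tautology.
In Ł7: every assignment gives 1 — tautology.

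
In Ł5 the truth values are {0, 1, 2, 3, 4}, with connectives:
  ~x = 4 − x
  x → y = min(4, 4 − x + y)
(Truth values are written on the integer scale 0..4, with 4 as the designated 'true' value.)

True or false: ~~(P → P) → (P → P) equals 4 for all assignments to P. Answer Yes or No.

Yes

P = 0 ↦ 4
P = 1 ↦ 4
P = 2 ↦ 4
P = 3 ↦ 4
P = 4 ↦ 4
Every assignment gives a value ≥ 4.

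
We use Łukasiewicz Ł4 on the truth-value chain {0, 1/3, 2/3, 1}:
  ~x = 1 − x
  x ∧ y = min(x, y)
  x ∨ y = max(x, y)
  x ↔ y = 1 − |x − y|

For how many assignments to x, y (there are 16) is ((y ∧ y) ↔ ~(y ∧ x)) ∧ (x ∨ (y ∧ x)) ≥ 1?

x = 0, y = 0 ↦ 0  <
x = 0, y = 1/3 ↦ 0  <
x = 0, y = 2/3 ↦ 0  <
x = 0, y = 1 ↦ 0  <
x = 1/3, y = 0 ↦ 0  <
x = 1/3, y = 1/3 ↦ 1/3  <
x = 1/3, y = 2/3 ↦ 1/3  <
x = 1/3, y = 1 ↦ 1/3  <
x = 2/3, y = 0 ↦ 0  <
x = 2/3, y = 1/3 ↦ 2/3  <
x = 2/3, y = 2/3 ↦ 2/3  <
x = 2/3, y = 1 ↦ 1/3  <
x = 1, y = 0 ↦ 0  <
x = 1, y = 1/3 ↦ 2/3  <
x = 1, y = 2/3 ↦ 2/3  <
x = 1, y = 1 ↦ 0  <
So 0 of the 16 assignments meet the threshold.

0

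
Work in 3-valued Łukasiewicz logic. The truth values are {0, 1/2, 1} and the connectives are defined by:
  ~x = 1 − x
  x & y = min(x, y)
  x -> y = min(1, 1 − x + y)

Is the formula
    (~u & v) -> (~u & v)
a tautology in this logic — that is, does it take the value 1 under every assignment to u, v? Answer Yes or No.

u = 0, v = 0 ↦ 1
u = 0, v = 1/2 ↦ 1
u = 0, v = 1 ↦ 1
u = 1/2, v = 0 ↦ 1
u = 1/2, v = 1/2 ↦ 1
u = 1/2, v = 1 ↦ 1
u = 1, v = 0 ↦ 1
u = 1, v = 1/2 ↦ 1
u = 1, v = 1 ↦ 1
Every assignment gives a value ≥ 1.

Yes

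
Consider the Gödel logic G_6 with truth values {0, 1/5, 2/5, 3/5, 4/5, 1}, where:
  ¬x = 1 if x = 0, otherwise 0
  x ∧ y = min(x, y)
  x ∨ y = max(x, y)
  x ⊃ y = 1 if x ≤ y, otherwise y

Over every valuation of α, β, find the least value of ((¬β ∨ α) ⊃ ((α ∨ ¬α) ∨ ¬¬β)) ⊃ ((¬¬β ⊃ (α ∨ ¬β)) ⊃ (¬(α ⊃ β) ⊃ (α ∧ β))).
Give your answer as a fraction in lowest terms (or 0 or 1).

0

Take α = 1/5, β = 0:
¬β = ¬0 = 1
¬β ∨ α = 1 ∨ 1/5 = 1
¬α = ¬1/5 = 0
α ∨ ¬α = 1/5 ∨ 0 = 1/5
¬β = ¬0 = 1
¬¬β = ¬1 = 0
(α ∨ ¬α) ∨ ¬¬β = 1/5 ∨ 0 = 1/5
(¬β ∨ α) ⊃ ((α ∨ ¬α) ∨ ¬¬β) = 1 ⊃ 1/5 = 1/5
¬β = ¬0 = 1
¬¬β = ¬1 = 0
¬β = ¬0 = 1
α ∨ ¬β = 1/5 ∨ 1 = 1
¬¬β ⊃ (α ∨ ¬β) = 0 ⊃ 1 = 1
α ⊃ β = 1/5 ⊃ 0 = 0
¬(α ⊃ β) = ¬0 = 1
α ∧ β = 1/5 ∧ 0 = 0
¬(α ⊃ β) ⊃ (α ∧ β) = 1 ⊃ 0 = 0
(¬¬β ⊃ (α ∨ ¬β)) ⊃ (¬(α ⊃ β) ⊃ (α ∧ β)) = 1 ⊃ 0 = 0
((¬β ∨ α) ⊃ ((α ∨ ¬α) ∨ ¬¬β)) ⊃ ((¬¬β ⊃ (α ∨ ¬β)) ⊃ (¬(α ⊃ β) ⊃ (α ∧ β))) = 1/5 ⊃ 0 = 0
No assignment yields a value below 0, so this is the minimum.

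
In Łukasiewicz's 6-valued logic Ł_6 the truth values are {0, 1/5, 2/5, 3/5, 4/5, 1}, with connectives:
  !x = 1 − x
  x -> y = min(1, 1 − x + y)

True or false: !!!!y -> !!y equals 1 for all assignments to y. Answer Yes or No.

Yes

y = 0 ↦ 1
y = 1/5 ↦ 1
y = 2/5 ↦ 1
y = 3/5 ↦ 1
y = 4/5 ↦ 1
y = 1 ↦ 1
Every assignment gives a value ≥ 1.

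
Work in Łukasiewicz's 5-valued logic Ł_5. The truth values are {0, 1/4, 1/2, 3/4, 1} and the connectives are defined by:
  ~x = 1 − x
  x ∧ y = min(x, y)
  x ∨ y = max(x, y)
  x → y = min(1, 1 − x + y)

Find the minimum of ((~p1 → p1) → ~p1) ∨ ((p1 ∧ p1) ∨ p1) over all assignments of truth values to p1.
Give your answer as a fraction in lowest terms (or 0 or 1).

1/2

Take p1 = 1/2:
~p1 = ~1/2 = 1/2
~p1 → p1 = 1/2 → 1/2 = 1
~p1 = ~1/2 = 1/2
(~p1 → p1) → ~p1 = 1 → 1/2 = 1/2
p1 ∧ p1 = 1/2 ∧ 1/2 = 1/2
(p1 ∧ p1) ∨ p1 = 1/2 ∨ 1/2 = 1/2
((~p1 → p1) → ~p1) ∨ ((p1 ∧ p1) ∨ p1) = 1/2 ∨ 1/2 = 1/2
No assignment yields a value below 1/2, so this is the minimum.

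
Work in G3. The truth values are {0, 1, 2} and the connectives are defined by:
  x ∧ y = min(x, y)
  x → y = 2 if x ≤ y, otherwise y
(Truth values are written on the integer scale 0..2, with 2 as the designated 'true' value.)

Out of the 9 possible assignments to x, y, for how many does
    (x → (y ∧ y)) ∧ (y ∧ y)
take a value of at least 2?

x = 0, y = 0 ↦ 0  <
x = 0, y = 1 ↦ 1  <
x = 0, y = 2 ↦ 2  ≥
x = 1, y = 0 ↦ 0  <
x = 1, y = 1 ↦ 1  <
x = 1, y = 2 ↦ 2  ≥
x = 2, y = 0 ↦ 0  <
x = 2, y = 1 ↦ 1  <
x = 2, y = 2 ↦ 2  ≥
So 3 of the 9 assignments meet the threshold.

3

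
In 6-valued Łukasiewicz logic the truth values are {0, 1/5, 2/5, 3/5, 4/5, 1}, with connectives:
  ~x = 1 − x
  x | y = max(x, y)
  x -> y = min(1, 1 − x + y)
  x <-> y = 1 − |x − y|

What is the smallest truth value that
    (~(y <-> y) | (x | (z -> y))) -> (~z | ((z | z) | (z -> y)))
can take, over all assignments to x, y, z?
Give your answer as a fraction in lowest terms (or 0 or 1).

Take x = 1, y = 0, z = 2/5:
y <-> y = 0 <-> 0 = 1
~(y <-> y) = ~1 = 0
z -> y = 2/5 -> 0 = 3/5
x | (z -> y) = 1 | 3/5 = 1
~(y <-> y) | (x | (z -> y)) = 0 | 1 = 1
~z = ~2/5 = 3/5
z | z = 2/5 | 2/5 = 2/5
z -> y = 2/5 -> 0 = 3/5
(z | z) | (z -> y) = 2/5 | 3/5 = 3/5
~z | ((z | z) | (z -> y)) = 3/5 | 3/5 = 3/5
(~(y <-> y) | (x | (z -> y))) -> (~z | ((z | z) | (z -> y))) = 1 -> 3/5 = 3/5
No assignment yields a value below 3/5, so this is the minimum.

3/5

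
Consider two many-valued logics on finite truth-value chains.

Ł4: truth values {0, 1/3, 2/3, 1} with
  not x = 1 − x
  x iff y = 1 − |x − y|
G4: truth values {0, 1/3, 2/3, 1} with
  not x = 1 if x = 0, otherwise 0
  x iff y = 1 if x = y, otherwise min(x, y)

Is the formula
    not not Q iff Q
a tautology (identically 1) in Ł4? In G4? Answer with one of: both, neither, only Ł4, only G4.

only Ł4

In Ł4: every assignment gives 1 — tautology.
In G4: at Q = 1/3 the value is 1/3 — not a tautology.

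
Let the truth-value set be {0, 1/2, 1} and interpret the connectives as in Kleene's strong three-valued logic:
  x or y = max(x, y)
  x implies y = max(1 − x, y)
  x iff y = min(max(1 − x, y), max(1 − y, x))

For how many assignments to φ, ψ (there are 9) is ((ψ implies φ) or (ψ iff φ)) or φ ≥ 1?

φ = 0, ψ = 0 ↦ 1  ≥
φ = 0, ψ = 1/2 ↦ 1/2  <
φ = 0, ψ = 1 ↦ 0  <
φ = 1/2, ψ = 0 ↦ 1  ≥
φ = 1/2, ψ = 1/2 ↦ 1/2  <
φ = 1/2, ψ = 1 ↦ 1/2  <
φ = 1, ψ = 0 ↦ 1  ≥
φ = 1, ψ = 1/2 ↦ 1  ≥
φ = 1, ψ = 1 ↦ 1  ≥
So 5 of the 9 assignments meet the threshold.

5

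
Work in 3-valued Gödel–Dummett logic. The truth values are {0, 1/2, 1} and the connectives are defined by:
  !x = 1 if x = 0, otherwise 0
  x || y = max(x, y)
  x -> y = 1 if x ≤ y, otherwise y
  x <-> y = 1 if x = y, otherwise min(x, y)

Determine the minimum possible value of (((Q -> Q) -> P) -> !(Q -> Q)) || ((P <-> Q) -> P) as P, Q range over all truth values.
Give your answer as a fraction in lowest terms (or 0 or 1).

Take P = 1/2, Q = 1/2:
Q -> Q = 1/2 -> 1/2 = 1
(Q -> Q) -> P = 1 -> 1/2 = 1/2
Q -> Q = 1/2 -> 1/2 = 1
!(Q -> Q) = !1 = 0
((Q -> Q) -> P) -> !(Q -> Q) = 1/2 -> 0 = 0
P <-> Q = 1/2 <-> 1/2 = 1
(P <-> Q) -> P = 1 -> 1/2 = 1/2
(((Q -> Q) -> P) -> !(Q -> Q)) || ((P <-> Q) -> P) = 0 || 1/2 = 1/2
No assignment yields a value below 1/2, so this is the minimum.

1/2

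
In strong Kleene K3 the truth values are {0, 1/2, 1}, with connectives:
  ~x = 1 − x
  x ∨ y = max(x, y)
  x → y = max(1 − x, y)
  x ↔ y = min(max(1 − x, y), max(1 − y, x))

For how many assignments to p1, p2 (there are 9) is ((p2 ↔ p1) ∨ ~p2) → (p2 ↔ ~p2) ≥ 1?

1

p1 = 0, p2 = 0 ↦ 0  <
p1 = 0, p2 = 1/2 ↦ 1/2  <
p1 = 0, p2 = 1 ↦ 1  ≥
p1 = 1/2, p2 = 0 ↦ 0  <
p1 = 1/2, p2 = 1/2 ↦ 1/2  <
p1 = 1/2, p2 = 1 ↦ 1/2  <
p1 = 1, p2 = 0 ↦ 0  <
p1 = 1, p2 = 1/2 ↦ 1/2  <
p1 = 1, p2 = 1 ↦ 0  <
So 1 of the 9 assignments meets the threshold.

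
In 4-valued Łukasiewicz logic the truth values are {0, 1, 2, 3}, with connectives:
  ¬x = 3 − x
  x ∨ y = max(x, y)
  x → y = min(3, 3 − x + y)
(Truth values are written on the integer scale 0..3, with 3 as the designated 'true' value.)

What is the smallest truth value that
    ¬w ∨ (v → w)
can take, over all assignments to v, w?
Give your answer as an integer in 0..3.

Take v = 2, w = 1:
¬w = ¬1 = 2
v → w = 2 → 1 = 2
¬w ∨ (v → w) = 2 ∨ 2 = 2
No assignment yields a value below 2, so this is the minimum.

2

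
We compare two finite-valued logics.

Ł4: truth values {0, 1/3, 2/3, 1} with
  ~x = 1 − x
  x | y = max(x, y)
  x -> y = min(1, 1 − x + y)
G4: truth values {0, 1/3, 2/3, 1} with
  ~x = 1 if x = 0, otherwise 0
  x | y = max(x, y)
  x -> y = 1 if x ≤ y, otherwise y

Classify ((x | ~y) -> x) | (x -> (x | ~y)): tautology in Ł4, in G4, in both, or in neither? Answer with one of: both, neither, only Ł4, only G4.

both

In Ł4: every assignment gives 1 — tautology.
In G4: every assignment gives 1 — tautology.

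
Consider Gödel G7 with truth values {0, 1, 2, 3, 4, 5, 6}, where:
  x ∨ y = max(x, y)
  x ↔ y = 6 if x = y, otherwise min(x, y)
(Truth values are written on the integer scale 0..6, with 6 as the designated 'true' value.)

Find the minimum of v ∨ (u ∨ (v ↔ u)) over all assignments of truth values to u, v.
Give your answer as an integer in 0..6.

1

Take u = 0, v = 1:
v ↔ u = 1 ↔ 0 = 0
u ∨ (v ↔ u) = 0 ∨ 0 = 0
v ∨ (u ∨ (v ↔ u)) = 1 ∨ 0 = 1
No assignment yields a value below 1, so this is the minimum.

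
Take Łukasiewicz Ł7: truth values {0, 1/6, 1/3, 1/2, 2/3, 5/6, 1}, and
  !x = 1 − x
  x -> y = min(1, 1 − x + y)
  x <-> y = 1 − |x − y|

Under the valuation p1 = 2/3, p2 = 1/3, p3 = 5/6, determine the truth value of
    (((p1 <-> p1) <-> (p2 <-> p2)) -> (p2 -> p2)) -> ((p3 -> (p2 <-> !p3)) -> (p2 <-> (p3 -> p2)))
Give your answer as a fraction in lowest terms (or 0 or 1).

5/6

p1 <-> p1 = 2/3 <-> 2/3 = 1
p2 <-> p2 = 1/3 <-> 1/3 = 1
(p1 <-> p1) <-> (p2 <-> p2) = 1 <-> 1 = 1
p2 -> p2 = 1/3 -> 1/3 = 1
((p1 <-> p1) <-> (p2 <-> p2)) -> (p2 -> p2) = 1 -> 1 = 1
!p3 = !5/6 = 1/6
p2 <-> !p3 = 1/3 <-> 1/6 = 5/6
p3 -> (p2 <-> !p3) = 5/6 -> 5/6 = 1
p3 -> p2 = 5/6 -> 1/3 = 1/2
p2 <-> (p3 -> p2) = 1/3 <-> 1/2 = 5/6
(p3 -> (p2 <-> !p3)) -> (p2 <-> (p3 -> p2)) = 1 -> 5/6 = 5/6
(((p1 <-> p1) <-> (p2 <-> p2)) -> (p2 -> p2)) -> ((p3 -> (p2 <-> !p3)) -> (p2 <-> (p3 -> p2))) = 1 -> 5/6 = 5/6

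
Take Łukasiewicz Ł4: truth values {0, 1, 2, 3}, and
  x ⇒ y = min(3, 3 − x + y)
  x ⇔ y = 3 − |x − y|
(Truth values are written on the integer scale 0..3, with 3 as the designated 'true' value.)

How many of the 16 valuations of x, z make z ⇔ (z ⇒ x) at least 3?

x = 0, z = 0 ↦ 0  <
x = 0, z = 1 ↦ 2  <
x = 0, z = 2 ↦ 2  <
x = 0, z = 3 ↦ 0  <
x = 1, z = 0 ↦ 0  <
x = 1, z = 1 ↦ 1  <
x = 1, z = 2 ↦ 3  ≥
x = 1, z = 3 ↦ 1  <
x = 2, z = 0 ↦ 0  <
x = 2, z = 1 ↦ 1  <
x = 2, z = 2 ↦ 2  <
x = 2, z = 3 ↦ 2  <
x = 3, z = 0 ↦ 0  <
x = 3, z = 1 ↦ 1  <
x = 3, z = 2 ↦ 2  <
x = 3, z = 3 ↦ 3  ≥
So 2 of the 16 assignments meet the threshold.

2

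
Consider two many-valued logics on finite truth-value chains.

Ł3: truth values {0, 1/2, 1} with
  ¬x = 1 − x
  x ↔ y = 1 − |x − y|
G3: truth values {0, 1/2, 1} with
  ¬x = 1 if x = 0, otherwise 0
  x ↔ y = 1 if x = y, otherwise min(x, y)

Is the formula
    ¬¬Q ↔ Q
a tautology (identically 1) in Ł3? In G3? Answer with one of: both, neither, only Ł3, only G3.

only Ł3

In Ł3: every assignment gives 1 — tautology.
In G3: at Q = 1/2 the value is 1/2 — not a tautology.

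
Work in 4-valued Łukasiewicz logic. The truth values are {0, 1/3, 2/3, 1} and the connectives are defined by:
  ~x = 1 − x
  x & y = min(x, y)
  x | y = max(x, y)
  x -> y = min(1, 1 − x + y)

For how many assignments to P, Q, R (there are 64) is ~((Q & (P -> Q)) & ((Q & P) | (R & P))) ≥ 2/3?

48

value 1: 28 assignments (counts)
value 2/3: 20 assignments (counts)
value 1/3: 12 assignments
value 0: 4 assignments
So 48 of the 64 assignments meet the threshold.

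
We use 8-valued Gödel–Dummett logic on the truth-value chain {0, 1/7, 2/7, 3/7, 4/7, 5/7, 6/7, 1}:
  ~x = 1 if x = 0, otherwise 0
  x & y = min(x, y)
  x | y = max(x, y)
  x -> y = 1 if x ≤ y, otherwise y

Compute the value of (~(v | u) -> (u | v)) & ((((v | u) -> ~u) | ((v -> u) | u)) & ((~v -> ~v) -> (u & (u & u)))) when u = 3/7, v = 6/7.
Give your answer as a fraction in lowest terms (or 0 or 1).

3/7

v | u = 6/7 | 3/7 = 6/7
~(v | u) = ~6/7 = 0
u | v = 3/7 | 6/7 = 6/7
~(v | u) -> (u | v) = 0 -> 6/7 = 1
v | u = 6/7 | 3/7 = 6/7
~u = ~3/7 = 0
(v | u) -> ~u = 6/7 -> 0 = 0
v -> u = 6/7 -> 3/7 = 3/7
(v -> u) | u = 3/7 | 3/7 = 3/7
((v | u) -> ~u) | ((v -> u) | u) = 0 | 3/7 = 3/7
~v = ~6/7 = 0
~v = ~6/7 = 0
~v -> ~v = 0 -> 0 = 1
u & u = 3/7 & 3/7 = 3/7
u & (u & u) = 3/7 & 3/7 = 3/7
(~v -> ~v) -> (u & (u & u)) = 1 -> 3/7 = 3/7
(((v | u) -> ~u) | ((v -> u) | u)) & ((~v -> ~v) -> (u & (u & u))) = 3/7 & 3/7 = 3/7
(~(v | u) -> (u | v)) & ((((v | u) -> ~u) | ((v -> u) | u)) & ((~v -> ~v) -> (u & (u & u)))) = 1 & 3/7 = 3/7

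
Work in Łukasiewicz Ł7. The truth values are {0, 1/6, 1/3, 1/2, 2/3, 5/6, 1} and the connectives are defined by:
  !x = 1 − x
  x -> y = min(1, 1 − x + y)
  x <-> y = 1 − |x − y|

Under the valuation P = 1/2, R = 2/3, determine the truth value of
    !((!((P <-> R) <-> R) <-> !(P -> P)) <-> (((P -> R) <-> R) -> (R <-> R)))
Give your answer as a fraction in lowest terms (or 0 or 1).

P <-> R = 1/2 <-> 2/3 = 5/6
(P <-> R) <-> R = 5/6 <-> 2/3 = 5/6
!((P <-> R) <-> R) = !5/6 = 1/6
P -> P = 1/2 -> 1/2 = 1
!(P -> P) = !1 = 0
!((P <-> R) <-> R) <-> !(P -> P) = 1/6 <-> 0 = 5/6
P -> R = 1/2 -> 2/3 = 1
(P -> R) <-> R = 1 <-> 2/3 = 2/3
R <-> R = 2/3 <-> 2/3 = 1
((P -> R) <-> R) -> (R <-> R) = 2/3 -> 1 = 1
(!((P <-> R) <-> R) <-> !(P -> P)) <-> (((P -> R) <-> R) -> (R <-> R)) = 5/6 <-> 1 = 5/6
!((!((P <-> R) <-> R) <-> !(P -> P)) <-> (((P -> R) <-> R) -> (R <-> R))) = !5/6 = 1/6

1/6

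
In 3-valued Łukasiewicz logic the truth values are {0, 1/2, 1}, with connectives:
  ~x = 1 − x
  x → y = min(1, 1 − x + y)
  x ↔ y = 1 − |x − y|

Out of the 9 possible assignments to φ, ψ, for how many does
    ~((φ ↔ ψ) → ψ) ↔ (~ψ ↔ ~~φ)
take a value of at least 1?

2

φ = 0, ψ = 0 ↦ 0  <
φ = 0, ψ = 1/2 ↦ 1/2  <
φ = 0, ψ = 1 ↦ 0  <
φ = 1/2, ψ = 0 ↦ 1  ≥
φ = 1/2, ψ = 1/2 ↦ 1/2  <
φ = 1/2, ψ = 1 ↦ 1/2  <
φ = 1, ψ = 0 ↦ 0  <
φ = 1, ψ = 1/2 ↦ 1/2  <
φ = 1, ψ = 1 ↦ 1  ≥
So 2 of the 9 assignments meet the threshold.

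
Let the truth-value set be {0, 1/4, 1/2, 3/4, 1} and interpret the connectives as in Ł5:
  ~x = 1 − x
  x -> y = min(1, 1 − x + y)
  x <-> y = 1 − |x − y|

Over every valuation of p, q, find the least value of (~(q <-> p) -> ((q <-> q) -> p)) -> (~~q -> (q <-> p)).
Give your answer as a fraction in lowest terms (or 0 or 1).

1/2

Take p = 1/2, q = 1:
q <-> p = 1 <-> 1/2 = 1/2
~(q <-> p) = ~1/2 = 1/2
q <-> q = 1 <-> 1 = 1
(q <-> q) -> p = 1 -> 1/2 = 1/2
~(q <-> p) -> ((q <-> q) -> p) = 1/2 -> 1/2 = 1
~q = ~1 = 0
~~q = ~0 = 1
q <-> p = 1 <-> 1/2 = 1/2
~~q -> (q <-> p) = 1 -> 1/2 = 1/2
(~(q <-> p) -> ((q <-> q) -> p)) -> (~~q -> (q <-> p)) = 1 -> 1/2 = 1/2
No assignment yields a value below 1/2, so this is the minimum.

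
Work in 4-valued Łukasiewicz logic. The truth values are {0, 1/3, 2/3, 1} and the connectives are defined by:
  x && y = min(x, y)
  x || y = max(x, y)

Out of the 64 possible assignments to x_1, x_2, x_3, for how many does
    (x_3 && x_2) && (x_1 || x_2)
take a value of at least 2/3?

16

value 1: 4 assignments (counts)
value 2/3: 12 assignments (counts)
value 1/3: 20 assignments
value 0: 28 assignments
So 16 of the 64 assignments meet the threshold.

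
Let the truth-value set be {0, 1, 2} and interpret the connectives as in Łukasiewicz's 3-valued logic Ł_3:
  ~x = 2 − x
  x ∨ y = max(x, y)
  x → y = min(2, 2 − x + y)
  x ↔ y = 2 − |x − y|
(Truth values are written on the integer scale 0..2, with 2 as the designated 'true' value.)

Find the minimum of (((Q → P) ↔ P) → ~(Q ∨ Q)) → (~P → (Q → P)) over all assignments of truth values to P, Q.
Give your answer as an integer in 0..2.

1

Take P = 0, Q = 1:
Q → P = 1 → 0 = 1
(Q → P) ↔ P = 1 ↔ 0 = 1
Q ∨ Q = 1 ∨ 1 = 1
~(Q ∨ Q) = ~1 = 1
((Q → P) ↔ P) → ~(Q ∨ Q) = 1 → 1 = 2
~P = ~0 = 2
Q → P = 1 → 0 = 1
~P → (Q → P) = 2 → 1 = 1
(((Q → P) ↔ P) → ~(Q ∨ Q)) → (~P → (Q → P)) = 2 → 1 = 1
No assignment yields a value below 1, so this is the minimum.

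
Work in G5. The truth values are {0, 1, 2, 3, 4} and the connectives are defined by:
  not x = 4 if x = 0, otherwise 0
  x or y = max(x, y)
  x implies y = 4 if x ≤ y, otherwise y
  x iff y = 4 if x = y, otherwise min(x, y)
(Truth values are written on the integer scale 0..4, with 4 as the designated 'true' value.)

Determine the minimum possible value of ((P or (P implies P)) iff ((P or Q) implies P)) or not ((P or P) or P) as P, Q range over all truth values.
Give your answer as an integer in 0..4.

Take P = 1, Q = 2:
P implies P = 1 implies 1 = 4
P or (P implies P) = 1 or 4 = 4
P or Q = 1 or 2 = 2
(P or Q) implies P = 2 implies 1 = 1
(P or (P implies P)) iff ((P or Q) implies P) = 4 iff 1 = 1
P or P = 1 or 1 = 1
(P or P) or P = 1 or 1 = 1
not ((P or P) or P) = not 1 = 0
((P or (P implies P)) iff ((P or Q) implies P)) or not ((P or P) or P) = 1 or 0 = 1
No assignment yields a value below 1, so this is the minimum.

1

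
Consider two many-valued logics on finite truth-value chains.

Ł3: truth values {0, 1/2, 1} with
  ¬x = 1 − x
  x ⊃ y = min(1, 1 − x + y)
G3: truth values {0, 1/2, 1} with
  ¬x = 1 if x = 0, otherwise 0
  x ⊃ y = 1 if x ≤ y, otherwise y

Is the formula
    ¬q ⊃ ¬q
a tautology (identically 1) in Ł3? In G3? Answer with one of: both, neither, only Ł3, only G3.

In Ł3: every assignment gives 1 — tautology.
In G3: every assignment gives 1 — tautology.

both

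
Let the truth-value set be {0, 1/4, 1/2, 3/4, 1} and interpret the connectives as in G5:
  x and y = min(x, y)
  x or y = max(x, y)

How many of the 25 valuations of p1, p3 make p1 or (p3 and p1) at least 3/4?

value 1: 5 assignments (counts)
value 3/4: 5 assignments (counts)
value 1/2: 5 assignments
value 1/4: 5 assignments
value 0: 5 assignments
So 10 of the 25 assignments meet the threshold.

10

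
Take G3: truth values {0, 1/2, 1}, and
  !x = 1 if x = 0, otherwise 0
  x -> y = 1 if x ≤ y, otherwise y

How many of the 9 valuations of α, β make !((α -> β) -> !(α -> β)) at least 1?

α = 0, β = 0 ↦ 1  ≥
α = 0, β = 1/2 ↦ 1  ≥
α = 0, β = 1 ↦ 1  ≥
α = 1/2, β = 0 ↦ 0  <
α = 1/2, β = 1/2 ↦ 1  ≥
α = 1/2, β = 1 ↦ 1  ≥
α = 1, β = 0 ↦ 0  <
α = 1, β = 1/2 ↦ 1  ≥
α = 1, β = 1 ↦ 1  ≥
So 7 of the 9 assignments meet the threshold.

7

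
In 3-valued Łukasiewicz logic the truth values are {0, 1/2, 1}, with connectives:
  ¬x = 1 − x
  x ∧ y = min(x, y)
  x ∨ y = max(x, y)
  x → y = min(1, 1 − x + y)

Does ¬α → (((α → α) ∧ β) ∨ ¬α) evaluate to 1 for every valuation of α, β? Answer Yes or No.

Yes

α = 0, β = 0 ↦ 1
α = 0, β = 1/2 ↦ 1
α = 0, β = 1 ↦ 1
α = 1/2, β = 0 ↦ 1
α = 1/2, β = 1/2 ↦ 1
α = 1/2, β = 1 ↦ 1
α = 1, β = 0 ↦ 1
α = 1, β = 1/2 ↦ 1
α = 1, β = 1 ↦ 1
Every assignment gives a value ≥ 1.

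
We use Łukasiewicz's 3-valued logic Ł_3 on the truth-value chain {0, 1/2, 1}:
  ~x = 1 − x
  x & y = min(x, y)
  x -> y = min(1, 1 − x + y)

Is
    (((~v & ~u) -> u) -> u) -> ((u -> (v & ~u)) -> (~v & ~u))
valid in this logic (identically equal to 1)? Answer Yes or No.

Counterexample: take u = 1/2, v = 1.
~v = ~1 = 0
~u = ~1/2 = 1/2
~v & ~u = 0 & 1/2 = 0
(~v & ~u) -> u = 0 -> 1/2 = 1
((~v & ~u) -> u) -> u = 1 -> 1/2 = 1/2
~u = ~1/2 = 1/2
v & ~u = 1 & 1/2 = 1/2
u -> (v & ~u) = 1/2 -> 1/2 = 1
~v = ~1 = 0
~u = ~1/2 = 1/2
~v & ~u = 0 & 1/2 = 0
(u -> (v & ~u)) -> (~v & ~u) = 1 -> 0 = 0
(((~v & ~u) -> u) -> u) -> ((u -> (v & ~u)) -> (~v & ~u)) = 1/2 -> 0 = 1/2
This gives 1/2 ≠ 1.

No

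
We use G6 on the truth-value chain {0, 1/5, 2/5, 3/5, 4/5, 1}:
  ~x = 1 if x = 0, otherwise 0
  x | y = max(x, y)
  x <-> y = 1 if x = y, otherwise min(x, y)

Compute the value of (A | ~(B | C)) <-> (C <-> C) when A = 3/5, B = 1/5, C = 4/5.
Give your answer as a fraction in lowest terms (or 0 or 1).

3/5

B | C = 1/5 | 4/5 = 4/5
~(B | C) = ~4/5 = 0
A | ~(B | C) = 3/5 | 0 = 3/5
C <-> C = 4/5 <-> 4/5 = 1
(A | ~(B | C)) <-> (C <-> C) = 3/5 <-> 1 = 3/5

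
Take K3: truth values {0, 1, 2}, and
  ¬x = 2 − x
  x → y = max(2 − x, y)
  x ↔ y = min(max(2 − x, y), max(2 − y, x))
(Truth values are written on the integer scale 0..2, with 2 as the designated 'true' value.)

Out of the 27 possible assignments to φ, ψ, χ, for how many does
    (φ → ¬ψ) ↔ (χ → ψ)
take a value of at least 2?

value 2: 7 assignments (counts)
value 1: 14 assignments
value 0: 6 assignments
So 7 of the 27 assignments meet the threshold.

7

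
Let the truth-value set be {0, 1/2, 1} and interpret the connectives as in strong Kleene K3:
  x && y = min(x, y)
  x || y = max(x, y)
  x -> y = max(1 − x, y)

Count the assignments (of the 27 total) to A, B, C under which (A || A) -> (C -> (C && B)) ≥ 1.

17

value 1: 17 assignments (counts)
value 1/2: 9 assignments
value 0: 1 assignment
So 17 of the 27 assignments meet the threshold.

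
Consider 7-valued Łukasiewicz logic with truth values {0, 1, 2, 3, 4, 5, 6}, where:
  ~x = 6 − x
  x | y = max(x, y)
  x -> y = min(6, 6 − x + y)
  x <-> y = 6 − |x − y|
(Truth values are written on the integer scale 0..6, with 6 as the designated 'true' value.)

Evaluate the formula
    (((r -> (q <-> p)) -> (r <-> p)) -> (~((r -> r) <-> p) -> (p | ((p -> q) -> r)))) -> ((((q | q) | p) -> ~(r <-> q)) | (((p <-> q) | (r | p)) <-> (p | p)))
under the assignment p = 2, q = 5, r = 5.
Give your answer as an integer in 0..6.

q <-> p = 5 <-> 2 = 3
r -> (q <-> p) = 5 -> 3 = 4
r <-> p = 5 <-> 2 = 3
(r -> (q <-> p)) -> (r <-> p) = 4 -> 3 = 5
r -> r = 5 -> 5 = 6
(r -> r) <-> p = 6 <-> 2 = 2
~((r -> r) <-> p) = ~2 = 4
p -> q = 2 -> 5 = 6
(p -> q) -> r = 6 -> 5 = 5
p | ((p -> q) -> r) = 2 | 5 = 5
~((r -> r) <-> p) -> (p | ((p -> q) -> r)) = 4 -> 5 = 6
((r -> (q <-> p)) -> (r <-> p)) -> (~((r -> r) <-> p) -> (p | ((p -> q) -> r))) = 5 -> 6 = 6
q | q = 5 | 5 = 5
(q | q) | p = 5 | 2 = 5
r <-> q = 5 <-> 5 = 6
~(r <-> q) = ~6 = 0
((q | q) | p) -> ~(r <-> q) = 5 -> 0 = 1
p <-> q = 2 <-> 5 = 3
r | p = 5 | 2 = 5
(p <-> q) | (r | p) = 3 | 5 = 5
p | p = 2 | 2 = 2
((p <-> q) | (r | p)) <-> (p | p) = 5 <-> 2 = 3
(((q | q) | p) -> ~(r <-> q)) | (((p <-> q) | (r | p)) <-> (p | p)) = 1 | 3 = 3
(((r -> (q <-> p)) -> (r <-> p)) -> (~((r -> r) <-> p) -> (p | ((p -> q) -> r)))) -> ((((q | q) | p) -> ~(r <-> q)) | (((p <-> q) | (r | p)) <-> (p | p))) = 6 -> 3 = 3

3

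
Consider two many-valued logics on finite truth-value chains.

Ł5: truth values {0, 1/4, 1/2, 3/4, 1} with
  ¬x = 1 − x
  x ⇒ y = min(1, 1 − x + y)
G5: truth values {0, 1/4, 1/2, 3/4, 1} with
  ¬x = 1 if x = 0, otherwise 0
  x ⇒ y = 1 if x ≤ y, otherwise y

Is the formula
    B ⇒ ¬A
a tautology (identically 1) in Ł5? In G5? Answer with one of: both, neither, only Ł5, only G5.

In Ł5: at A = 1/4, B = 1 the value is 3/4 — not a tautology.
In G5: at A = 1/4, B = 1/4 the value is 0 — not a tautology.

neither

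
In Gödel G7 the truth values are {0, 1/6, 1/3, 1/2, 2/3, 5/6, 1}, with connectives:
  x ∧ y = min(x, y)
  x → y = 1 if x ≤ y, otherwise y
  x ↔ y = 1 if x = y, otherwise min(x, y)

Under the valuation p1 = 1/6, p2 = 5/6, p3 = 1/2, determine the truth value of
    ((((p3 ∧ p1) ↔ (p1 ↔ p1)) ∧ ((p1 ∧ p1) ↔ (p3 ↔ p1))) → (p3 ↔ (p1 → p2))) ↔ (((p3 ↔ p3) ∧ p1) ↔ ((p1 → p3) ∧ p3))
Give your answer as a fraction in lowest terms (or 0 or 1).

p3 ∧ p1 = 1/2 ∧ 1/6 = 1/6
p1 ↔ p1 = 1/6 ↔ 1/6 = 1
(p3 ∧ p1) ↔ (p1 ↔ p1) = 1/6 ↔ 1 = 1/6
p1 ∧ p1 = 1/6 ∧ 1/6 = 1/6
p3 ↔ p1 = 1/2 ↔ 1/6 = 1/6
(p1 ∧ p1) ↔ (p3 ↔ p1) = 1/6 ↔ 1/6 = 1
((p3 ∧ p1) ↔ (p1 ↔ p1)) ∧ ((p1 ∧ p1) ↔ (p3 ↔ p1)) = 1/6 ∧ 1 = 1/6
p1 → p2 = 1/6 → 5/6 = 1
p3 ↔ (p1 → p2) = 1/2 ↔ 1 = 1/2
(((p3 ∧ p1) ↔ (p1 ↔ p1)) ∧ ((p1 ∧ p1) ↔ (p3 ↔ p1))) → (p3 ↔ (p1 → p2)) = 1/6 → 1/2 = 1
p3 ↔ p3 = 1/2 ↔ 1/2 = 1
(p3 ↔ p3) ∧ p1 = 1 ∧ 1/6 = 1/6
p1 → p3 = 1/6 → 1/2 = 1
(p1 → p3) ∧ p3 = 1 ∧ 1/2 = 1/2
((p3 ↔ p3) ∧ p1) ↔ ((p1 → p3) ∧ p3) = 1/6 ↔ 1/2 = 1/6
((((p3 ∧ p1) ↔ (p1 ↔ p1)) ∧ ((p1 ∧ p1) ↔ (p3 ↔ p1))) → (p3 ↔ (p1 → p2))) ↔ (((p3 ↔ p3) ∧ p1) ↔ ((p1 → p3) ∧ p3)) = 1 ↔ 1/6 = 1/6

1/6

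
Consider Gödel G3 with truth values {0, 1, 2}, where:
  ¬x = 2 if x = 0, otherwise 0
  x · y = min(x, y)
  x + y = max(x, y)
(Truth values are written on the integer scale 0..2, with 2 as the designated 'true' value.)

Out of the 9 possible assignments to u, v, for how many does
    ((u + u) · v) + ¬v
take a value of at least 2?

4

u = 0, v = 0 ↦ 2  ≥
u = 0, v = 1 ↦ 0  <
u = 0, v = 2 ↦ 0  <
u = 1, v = 0 ↦ 2  ≥
u = 1, v = 1 ↦ 1  <
u = 1, v = 2 ↦ 1  <
u = 2, v = 0 ↦ 2  ≥
u = 2, v = 1 ↦ 1  <
u = 2, v = 2 ↦ 2  ≥
So 4 of the 9 assignments meet the threshold.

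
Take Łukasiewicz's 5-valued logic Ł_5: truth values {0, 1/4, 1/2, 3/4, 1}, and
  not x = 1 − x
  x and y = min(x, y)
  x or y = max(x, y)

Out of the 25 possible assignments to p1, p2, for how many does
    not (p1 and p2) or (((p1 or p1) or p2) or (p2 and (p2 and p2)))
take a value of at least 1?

16

value 1: 16 assignments (counts)
value 3/4: 8 assignments
value 1/2: 1 assignment
So 16 of the 25 assignments meet the threshold.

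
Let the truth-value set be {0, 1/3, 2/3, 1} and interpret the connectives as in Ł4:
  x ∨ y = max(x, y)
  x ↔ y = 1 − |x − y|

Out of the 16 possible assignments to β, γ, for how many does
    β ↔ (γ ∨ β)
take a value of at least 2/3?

β = 0, γ = 0 ↦ 1  ≥
β = 0, γ = 1/3 ↦ 2/3  ≥
β = 0, γ = 2/3 ↦ 1/3  <
β = 0, γ = 1 ↦ 0  <
β = 1/3, γ = 0 ↦ 1  ≥
β = 1/3, γ = 1/3 ↦ 1  ≥
β = 1/3, γ = 2/3 ↦ 2/3  ≥
β = 1/3, γ = 1 ↦ 1/3  <
β = 2/3, γ = 0 ↦ 1  ≥
β = 2/3, γ = 1/3 ↦ 1  ≥
β = 2/3, γ = 2/3 ↦ 1  ≥
β = 2/3, γ = 1 ↦ 2/3  ≥
β = 1, γ = 0 ↦ 1  ≥
β = 1, γ = 1/3 ↦ 1  ≥
β = 1, γ = 2/3 ↦ 1  ≥
β = 1, γ = 1 ↦ 1  ≥
So 13 of the 16 assignments meet the threshold.

13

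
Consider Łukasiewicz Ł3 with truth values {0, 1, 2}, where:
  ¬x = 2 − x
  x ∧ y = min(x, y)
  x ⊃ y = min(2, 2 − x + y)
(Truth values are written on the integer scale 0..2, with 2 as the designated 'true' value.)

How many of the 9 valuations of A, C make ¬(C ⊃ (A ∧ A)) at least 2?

A = 0, C = 0 ↦ 0  <
A = 0, C = 1 ↦ 1  <
A = 0, C = 2 ↦ 2  ≥
A = 1, C = 0 ↦ 0  <
A = 1, C = 1 ↦ 0  <
A = 1, C = 2 ↦ 1  <
A = 2, C = 0 ↦ 0  <
A = 2, C = 1 ↦ 0  <
A = 2, C = 2 ↦ 0  <
So 1 of the 9 assignments meets the threshold.

1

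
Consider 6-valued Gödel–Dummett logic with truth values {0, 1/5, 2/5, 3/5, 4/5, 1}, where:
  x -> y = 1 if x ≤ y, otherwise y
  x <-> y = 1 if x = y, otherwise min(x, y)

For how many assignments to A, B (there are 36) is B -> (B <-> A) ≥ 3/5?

value 1: 21 assignments (counts)
value 4/5: 1 assignment (counts)
value 3/5: 2 assignments (counts)
value 2/5: 3 assignments
value 1/5: 4 assignments
value 0: 5 assignments
So 24 of the 36 assignments meet the threshold.

24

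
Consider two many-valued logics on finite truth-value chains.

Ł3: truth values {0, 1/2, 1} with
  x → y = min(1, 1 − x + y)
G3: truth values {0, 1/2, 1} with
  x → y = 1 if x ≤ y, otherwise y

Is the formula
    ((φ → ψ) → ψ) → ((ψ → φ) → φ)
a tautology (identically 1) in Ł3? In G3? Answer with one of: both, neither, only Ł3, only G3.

In Ł3: every assignment gives 1 — tautology.
In G3: at φ = 1/2, ψ = 0 the value is 1/2 — not a tautology.

only Ł3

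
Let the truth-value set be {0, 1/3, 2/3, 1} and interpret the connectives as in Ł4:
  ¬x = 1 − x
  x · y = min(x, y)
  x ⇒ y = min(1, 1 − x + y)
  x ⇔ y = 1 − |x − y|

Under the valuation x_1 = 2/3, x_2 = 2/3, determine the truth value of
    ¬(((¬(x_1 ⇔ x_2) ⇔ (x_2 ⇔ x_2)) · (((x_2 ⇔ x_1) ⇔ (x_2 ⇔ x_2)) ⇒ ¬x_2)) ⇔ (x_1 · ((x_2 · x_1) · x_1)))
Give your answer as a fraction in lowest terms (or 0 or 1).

x_1 ⇔ x_2 = 2/3 ⇔ 2/3 = 1
¬(x_1 ⇔ x_2) = ¬1 = 0
x_2 ⇔ x_2 = 2/3 ⇔ 2/3 = 1
¬(x_1 ⇔ x_2) ⇔ (x_2 ⇔ x_2) = 0 ⇔ 1 = 0
x_2 ⇔ x_1 = 2/3 ⇔ 2/3 = 1
x_2 ⇔ x_2 = 2/3 ⇔ 2/3 = 1
(x_2 ⇔ x_1) ⇔ (x_2 ⇔ x_2) = 1 ⇔ 1 = 1
¬x_2 = ¬2/3 = 1/3
((x_2 ⇔ x_1) ⇔ (x_2 ⇔ x_2)) ⇒ ¬x_2 = 1 ⇒ 1/3 = 1/3
(¬(x_1 ⇔ x_2) ⇔ (x_2 ⇔ x_2)) · (((x_2 ⇔ x_1) ⇔ (x_2 ⇔ x_2)) ⇒ ¬x_2) = 0 · 1/3 = 0
x_2 · x_1 = 2/3 · 2/3 = 2/3
(x_2 · x_1) · x_1 = 2/3 · 2/3 = 2/3
x_1 · ((x_2 · x_1) · x_1) = 2/3 · 2/3 = 2/3
((¬(x_1 ⇔ x_2) ⇔ (x_2 ⇔ x_2)) · (((x_2 ⇔ x_1) ⇔ (x_2 ⇔ x_2)) ⇒ ¬x_2)) ⇔ (x_1 · ((x_2 · x_1) · x_1)) = 0 ⇔ 2/3 = 1/3
¬(((¬(x_1 ⇔ x_2) ⇔ (x_2 ⇔ x_2)) · (((x_2 ⇔ x_1) ⇔ (x_2 ⇔ x_2)) ⇒ ¬x_2)) ⇔ (x_1 · ((x_2 · x_1) · x_1))) = ¬1/3 = 2/3

2/3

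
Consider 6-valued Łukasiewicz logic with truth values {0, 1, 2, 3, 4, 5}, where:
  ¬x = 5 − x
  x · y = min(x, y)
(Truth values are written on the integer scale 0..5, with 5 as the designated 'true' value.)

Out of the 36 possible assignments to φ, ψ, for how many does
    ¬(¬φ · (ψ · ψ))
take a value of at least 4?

20

value 5: 11 assignments (counts)
value 4: 9 assignments (counts)
value 3: 7 assignments
value 2: 5 assignments
value 1: 3 assignments
value 0: 1 assignment
So 20 of the 36 assignments meet the threshold.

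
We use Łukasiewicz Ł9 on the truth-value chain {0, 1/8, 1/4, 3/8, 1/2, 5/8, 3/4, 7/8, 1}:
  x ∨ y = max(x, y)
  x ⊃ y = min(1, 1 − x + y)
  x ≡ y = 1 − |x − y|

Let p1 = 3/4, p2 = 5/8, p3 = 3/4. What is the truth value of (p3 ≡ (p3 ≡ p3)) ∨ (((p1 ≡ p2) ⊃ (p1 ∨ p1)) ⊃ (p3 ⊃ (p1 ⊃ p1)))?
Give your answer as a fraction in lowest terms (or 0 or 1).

p3 ≡ p3 = 3/4 ≡ 3/4 = 1
p3 ≡ (p3 ≡ p3) = 3/4 ≡ 1 = 3/4
p1 ≡ p2 = 3/4 ≡ 5/8 = 7/8
p1 ∨ p1 = 3/4 ∨ 3/4 = 3/4
(p1 ≡ p2) ⊃ (p1 ∨ p1) = 7/8 ⊃ 3/4 = 7/8
p1 ⊃ p1 = 3/4 ⊃ 3/4 = 1
p3 ⊃ (p1 ⊃ p1) = 3/4 ⊃ 1 = 1
((p1 ≡ p2) ⊃ (p1 ∨ p1)) ⊃ (p3 ⊃ (p1 ⊃ p1)) = 7/8 ⊃ 1 = 1
(p3 ≡ (p3 ≡ p3)) ∨ (((p1 ≡ p2) ⊃ (p1 ∨ p1)) ⊃ (p3 ⊃ (p1 ⊃ p1))) = 3/4 ∨ 1 = 1

1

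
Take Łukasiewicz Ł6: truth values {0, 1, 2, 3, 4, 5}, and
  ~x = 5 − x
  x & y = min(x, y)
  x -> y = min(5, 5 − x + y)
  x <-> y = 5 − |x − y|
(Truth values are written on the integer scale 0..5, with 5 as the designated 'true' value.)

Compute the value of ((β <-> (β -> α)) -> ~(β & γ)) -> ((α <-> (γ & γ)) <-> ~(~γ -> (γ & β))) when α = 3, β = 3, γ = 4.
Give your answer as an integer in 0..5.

2

β -> α = 3 -> 3 = 5
β <-> (β -> α) = 3 <-> 5 = 3
β & γ = 3 & 4 = 3
~(β & γ) = ~3 = 2
(β <-> (β -> α)) -> ~(β & γ) = 3 -> 2 = 4
γ & γ = 4 & 4 = 4
α <-> (γ & γ) = 3 <-> 4 = 4
~γ = ~4 = 1
γ & β = 4 & 3 = 3
~γ -> (γ & β) = 1 -> 3 = 5
~(~γ -> (γ & β)) = ~5 = 0
(α <-> (γ & γ)) <-> ~(~γ -> (γ & β)) = 4 <-> 0 = 1
((β <-> (β -> α)) -> ~(β & γ)) -> ((α <-> (γ & γ)) <-> ~(~γ -> (γ & β))) = 4 -> 1 = 2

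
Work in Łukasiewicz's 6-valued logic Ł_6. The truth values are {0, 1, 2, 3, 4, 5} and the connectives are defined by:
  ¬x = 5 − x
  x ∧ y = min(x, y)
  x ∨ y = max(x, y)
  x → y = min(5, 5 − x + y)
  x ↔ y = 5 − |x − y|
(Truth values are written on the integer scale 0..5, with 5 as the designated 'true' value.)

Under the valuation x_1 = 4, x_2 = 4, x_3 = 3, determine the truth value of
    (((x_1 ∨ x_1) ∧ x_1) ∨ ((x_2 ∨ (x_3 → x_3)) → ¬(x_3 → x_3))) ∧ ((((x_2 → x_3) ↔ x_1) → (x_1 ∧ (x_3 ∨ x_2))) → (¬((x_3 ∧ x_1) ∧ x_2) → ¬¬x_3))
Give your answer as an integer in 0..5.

4

x_1 ∨ x_1 = 4 ∨ 4 = 4
(x_1 ∨ x_1) ∧ x_1 = 4 ∧ 4 = 4
x_3 → x_3 = 3 → 3 = 5
x_2 ∨ (x_3 → x_3) = 4 ∨ 5 = 5
x_3 → x_3 = 3 → 3 = 5
¬(x_3 → x_3) = ¬5 = 0
(x_2 ∨ (x_3 → x_3)) → ¬(x_3 → x_3) = 5 → 0 = 0
((x_1 ∨ x_1) ∧ x_1) ∨ ((x_2 ∨ (x_3 → x_3)) → ¬(x_3 → x_3)) = 4 ∨ 0 = 4
x_2 → x_3 = 4 → 3 = 4
(x_2 → x_3) ↔ x_1 = 4 ↔ 4 = 5
x_3 ∨ x_2 = 3 ∨ 4 = 4
x_1 ∧ (x_3 ∨ x_2) = 4 ∧ 4 = 4
((x_2 → x_3) ↔ x_1) → (x_1 ∧ (x_3 ∨ x_2)) = 5 → 4 = 4
x_3 ∧ x_1 = 3 ∧ 4 = 3
(x_3 ∧ x_1) ∧ x_2 = 3 ∧ 4 = 3
¬((x_3 ∧ x_1) ∧ x_2) = ¬3 = 2
¬x_3 = ¬3 = 2
¬¬x_3 = ¬2 = 3
¬((x_3 ∧ x_1) ∧ x_2) → ¬¬x_3 = 2 → 3 = 5
(((x_2 → x_3) ↔ x_1) → (x_1 ∧ (x_3 ∨ x_2))) → (¬((x_3 ∧ x_1) ∧ x_2) → ¬¬x_3) = 4 → 5 = 5
(((x_1 ∨ x_1) ∧ x_1) ∨ ((x_2 ∨ (x_3 → x_3)) → ¬(x_3 → x_3))) ∧ ((((x_2 → x_3) ↔ x_1) → (x_1 ∧ (x_3 ∨ x_2))) → (¬((x_3 ∧ x_1) ∧ x_2) → ¬¬x_3)) = 4 ∧ 5 = 4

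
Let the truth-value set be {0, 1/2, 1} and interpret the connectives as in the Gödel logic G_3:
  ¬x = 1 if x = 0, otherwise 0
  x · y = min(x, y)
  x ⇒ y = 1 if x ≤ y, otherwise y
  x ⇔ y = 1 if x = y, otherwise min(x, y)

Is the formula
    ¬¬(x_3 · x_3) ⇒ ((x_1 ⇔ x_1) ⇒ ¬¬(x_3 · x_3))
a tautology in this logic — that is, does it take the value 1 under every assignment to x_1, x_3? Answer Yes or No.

x_1 = 0, x_3 = 0 ↦ 1
x_1 = 0, x_3 = 1/2 ↦ 1
x_1 = 0, x_3 = 1 ↦ 1
x_1 = 1/2, x_3 = 0 ↦ 1
x_1 = 1/2, x_3 = 1/2 ↦ 1
x_1 = 1/2, x_3 = 1 ↦ 1
x_1 = 1, x_3 = 0 ↦ 1
x_1 = 1, x_3 = 1/2 ↦ 1
x_1 = 1, x_3 = 1 ↦ 1
Every assignment gives a value ≥ 1.

Yes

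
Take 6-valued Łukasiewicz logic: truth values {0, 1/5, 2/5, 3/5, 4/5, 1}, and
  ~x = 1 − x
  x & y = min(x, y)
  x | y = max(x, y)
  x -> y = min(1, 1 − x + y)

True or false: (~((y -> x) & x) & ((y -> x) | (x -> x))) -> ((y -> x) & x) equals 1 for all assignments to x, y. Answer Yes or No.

Counterexample: take x = 0, y = 0.
y -> x = 0 -> 0 = 1
(y -> x) & x = 1 & 0 = 0
~((y -> x) & x) = ~0 = 1
y -> x = 0 -> 0 = 1
x -> x = 0 -> 0 = 1
(y -> x) | (x -> x) = 1 | 1 = 1
~((y -> x) & x) & ((y -> x) | (x -> x)) = 1 & 1 = 1
y -> x = 0 -> 0 = 1
(y -> x) & x = 1 & 0 = 0
(~((y -> x) & x) & ((y -> x) | (x -> x))) -> ((y -> x) & x) = 1 -> 0 = 0
This gives 0 ≠ 1.

No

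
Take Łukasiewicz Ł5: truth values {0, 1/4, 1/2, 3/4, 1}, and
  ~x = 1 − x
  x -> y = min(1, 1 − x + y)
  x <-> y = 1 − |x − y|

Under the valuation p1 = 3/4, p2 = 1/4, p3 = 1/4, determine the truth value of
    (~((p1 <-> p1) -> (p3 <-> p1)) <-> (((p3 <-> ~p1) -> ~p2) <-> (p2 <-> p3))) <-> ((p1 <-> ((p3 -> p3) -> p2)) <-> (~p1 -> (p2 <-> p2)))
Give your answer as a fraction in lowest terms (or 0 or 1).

3/4

p1 <-> p1 = 3/4 <-> 3/4 = 1
p3 <-> p1 = 1/4 <-> 3/4 = 1/2
(p1 <-> p1) -> (p3 <-> p1) = 1 -> 1/2 = 1/2
~((p1 <-> p1) -> (p3 <-> p1)) = ~1/2 = 1/2
~p1 = ~3/4 = 1/4
p3 <-> ~p1 = 1/4 <-> 1/4 = 1
~p2 = ~1/4 = 3/4
(p3 <-> ~p1) -> ~p2 = 1 -> 3/4 = 3/4
p2 <-> p3 = 1/4 <-> 1/4 = 1
((p3 <-> ~p1) -> ~p2) <-> (p2 <-> p3) = 3/4 <-> 1 = 3/4
~((p1 <-> p1) -> (p3 <-> p1)) <-> (((p3 <-> ~p1) -> ~p2) <-> (p2 <-> p3)) = 1/2 <-> 3/4 = 3/4
p3 -> p3 = 1/4 -> 1/4 = 1
(p3 -> p3) -> p2 = 1 -> 1/4 = 1/4
p1 <-> ((p3 -> p3) -> p2) = 3/4 <-> 1/4 = 1/2
~p1 = ~3/4 = 1/4
p2 <-> p2 = 1/4 <-> 1/4 = 1
~p1 -> (p2 <-> p2) = 1/4 -> 1 = 1
(p1 <-> ((p3 -> p3) -> p2)) <-> (~p1 -> (p2 <-> p2)) = 1/2 <-> 1 = 1/2
(~((p1 <-> p1) -> (p3 <-> p1)) <-> (((p3 <-> ~p1) -> ~p2) <-> (p2 <-> p3))) <-> ((p1 <-> ((p3 -> p3) -> p2)) <-> (~p1 -> (p2 <-> p2))) = 3/4 <-> 1/2 = 3/4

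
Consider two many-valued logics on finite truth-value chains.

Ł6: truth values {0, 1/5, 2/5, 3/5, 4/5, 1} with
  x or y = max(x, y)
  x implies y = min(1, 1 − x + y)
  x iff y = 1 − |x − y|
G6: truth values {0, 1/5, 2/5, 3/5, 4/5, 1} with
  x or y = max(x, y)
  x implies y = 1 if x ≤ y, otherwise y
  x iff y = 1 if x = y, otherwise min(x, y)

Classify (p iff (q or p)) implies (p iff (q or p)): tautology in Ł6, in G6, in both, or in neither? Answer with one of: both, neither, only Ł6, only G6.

both

In Ł6: every assignment gives 1 — tautology.
In G6: every assignment gives 1 — tautology.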